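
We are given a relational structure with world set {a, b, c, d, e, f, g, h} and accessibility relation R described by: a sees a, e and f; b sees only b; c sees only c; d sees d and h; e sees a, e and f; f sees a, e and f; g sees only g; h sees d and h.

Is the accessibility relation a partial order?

Reflexive: yes — every world is R-related to itself.
Transitive: yes — every two-step R-path is closed by a direct edge.
Antisymmetric: no — a R e and e R a with a ≠ e.
So R is not a partial order.

No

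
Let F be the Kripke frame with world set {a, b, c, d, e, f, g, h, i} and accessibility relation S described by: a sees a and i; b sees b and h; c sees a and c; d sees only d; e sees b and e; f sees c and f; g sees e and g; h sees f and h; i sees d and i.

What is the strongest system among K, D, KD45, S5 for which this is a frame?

Serial (axiom D): yes — every world has a successor (e.g. a S a).
Euclidean (axiom 5): no — a S i and a S a, but not i S a.
Transitive (axiom 4): no — a S i and i S d, but not a S d.
Reflexive (axiom T): yes — every world is S-related to itself.
So F validates K, D; KD45 would additionally require S to be Euclidean and transitive. The strongest is D.

D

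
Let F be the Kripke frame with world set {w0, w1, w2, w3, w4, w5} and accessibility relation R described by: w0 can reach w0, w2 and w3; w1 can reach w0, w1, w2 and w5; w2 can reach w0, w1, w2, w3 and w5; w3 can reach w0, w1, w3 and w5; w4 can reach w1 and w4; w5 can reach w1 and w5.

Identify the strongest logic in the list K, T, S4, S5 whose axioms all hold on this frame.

Reflexive (axiom T): yes — every world is R-related to itself.
Transitive (axiom 4): no — w0 R w2 and w2 R w1, but not w0 R w1.
Euclidean (axiom 5): no — w0 R w3 and w0 R w2, but not w3 R w2.
So F validates K, T; S4 would additionally require R to be transitive. The strongest is T.

T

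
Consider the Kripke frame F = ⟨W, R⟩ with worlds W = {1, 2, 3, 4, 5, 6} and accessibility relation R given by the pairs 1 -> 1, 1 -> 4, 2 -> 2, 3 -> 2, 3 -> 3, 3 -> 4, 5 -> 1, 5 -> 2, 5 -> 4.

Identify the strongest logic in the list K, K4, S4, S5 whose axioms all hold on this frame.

K4

Transitive (axiom 4): yes — every two-step R-path is closed by a direct edge.
Reflexive (axiom T): no — 4 is not related to itself.
Euclidean (axiom 5): no — 3 R 2 and 3 R 4, but not 2 R 4.
So F validates K, K4; S4 would additionally require R to be reflexive. The strongest is K4.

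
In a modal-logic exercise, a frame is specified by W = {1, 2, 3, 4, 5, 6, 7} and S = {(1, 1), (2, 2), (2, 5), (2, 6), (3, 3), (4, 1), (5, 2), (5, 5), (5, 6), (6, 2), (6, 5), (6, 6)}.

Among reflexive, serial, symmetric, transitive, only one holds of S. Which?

Reflexive: no — 4 is not related to itself.
Serial: no — 7 has no S-successor.
Symmetric: no — 4 S 1 but not 1 S 4.
Transitive: yes — every two-step S-path is closed by a direct edge.
Only transitive holds.

transitive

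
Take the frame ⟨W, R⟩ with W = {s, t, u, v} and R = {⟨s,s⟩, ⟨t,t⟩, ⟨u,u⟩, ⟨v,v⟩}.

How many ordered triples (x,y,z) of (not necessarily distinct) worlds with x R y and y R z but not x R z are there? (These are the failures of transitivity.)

R is transitive; there are no such tuples.

0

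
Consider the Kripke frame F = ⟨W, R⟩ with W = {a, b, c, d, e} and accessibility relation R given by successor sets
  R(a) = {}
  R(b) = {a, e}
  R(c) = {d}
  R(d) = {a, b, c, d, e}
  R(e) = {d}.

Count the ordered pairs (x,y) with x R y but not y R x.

Enumerating: (b,a), (b,e), (d,a), (d,b).

4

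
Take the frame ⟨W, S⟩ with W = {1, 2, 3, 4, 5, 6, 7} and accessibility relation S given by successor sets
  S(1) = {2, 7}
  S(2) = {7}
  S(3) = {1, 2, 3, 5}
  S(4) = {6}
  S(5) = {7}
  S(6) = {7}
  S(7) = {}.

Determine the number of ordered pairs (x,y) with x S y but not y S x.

Enumerating: (1,2), (1,7), (2,7), (3,1), (3,2), (3,5), (4,6), (5,7), (6,7).

9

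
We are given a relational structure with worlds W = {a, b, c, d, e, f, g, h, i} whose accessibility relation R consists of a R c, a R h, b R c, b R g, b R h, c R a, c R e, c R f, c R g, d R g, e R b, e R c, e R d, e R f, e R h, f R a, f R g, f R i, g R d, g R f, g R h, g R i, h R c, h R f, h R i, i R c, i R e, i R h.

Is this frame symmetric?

No

Symmetric: no — a R h but not h R a.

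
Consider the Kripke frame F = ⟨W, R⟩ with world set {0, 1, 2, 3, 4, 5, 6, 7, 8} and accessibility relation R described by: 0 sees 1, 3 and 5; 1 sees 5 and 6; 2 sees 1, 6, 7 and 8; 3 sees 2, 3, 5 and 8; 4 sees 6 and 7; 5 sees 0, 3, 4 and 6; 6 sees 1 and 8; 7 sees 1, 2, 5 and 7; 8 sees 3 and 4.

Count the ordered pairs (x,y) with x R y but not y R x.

15

Enumerating: (0,1), (0,3), (1,5), (2,1), (2,6), (2,8), (3,2), (4,6), (4,7), (5,4), (5,6), (6,8), (7,1), (7,5), (8,4).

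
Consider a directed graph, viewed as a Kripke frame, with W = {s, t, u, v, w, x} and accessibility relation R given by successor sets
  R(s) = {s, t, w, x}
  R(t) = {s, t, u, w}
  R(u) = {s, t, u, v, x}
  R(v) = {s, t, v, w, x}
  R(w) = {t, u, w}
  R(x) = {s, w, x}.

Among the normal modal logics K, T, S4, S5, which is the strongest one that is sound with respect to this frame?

T

Reflexive (axiom T): yes — every world is R-related to itself.
Transitive (axiom 4): no — s R t and t R u, but not s R u.
Euclidean (axiom 5): no — s R t and s R x, but not t R x.
So F validates K, T; S4 would additionally require R to be transitive. The strongest is T.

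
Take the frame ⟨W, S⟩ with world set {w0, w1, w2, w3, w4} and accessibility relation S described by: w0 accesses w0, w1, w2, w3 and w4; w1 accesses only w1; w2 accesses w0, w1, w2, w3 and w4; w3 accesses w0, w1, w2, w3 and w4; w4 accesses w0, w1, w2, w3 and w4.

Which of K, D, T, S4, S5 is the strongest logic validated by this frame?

Serial (axiom D): yes — every world has a successor (e.g. w0 S w0).
Reflexive (axiom T): yes — every world is S-related to itself.
Transitive (axiom 4): yes — every two-step S-path is closed by a direct edge.
Euclidean (axiom 5): no — w0 S w1 and w0 S w2, but not w1 S w2.
So F validates K, D, T, S4; S5 would additionally require S to be Euclidean. The strongest is S4.

S4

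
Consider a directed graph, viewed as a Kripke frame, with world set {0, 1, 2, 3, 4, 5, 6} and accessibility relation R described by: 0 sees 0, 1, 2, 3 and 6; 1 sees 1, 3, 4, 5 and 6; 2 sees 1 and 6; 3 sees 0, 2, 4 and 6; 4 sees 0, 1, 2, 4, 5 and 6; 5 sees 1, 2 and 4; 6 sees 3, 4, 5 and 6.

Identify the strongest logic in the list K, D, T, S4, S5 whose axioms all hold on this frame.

Serial (axiom D): yes — every world has a successor (e.g. 0 R 0).
Reflexive (axiom T): no — 2 is not related to itself.
Transitive (axiom 4): no — 0 R 1 and 1 R 4, but not 0 R 4.
Euclidean (axiom 5): no — 0 R 1 and 0 R 2, but not 1 R 2.
So F validates K, D; T would additionally require R to be reflexive. The strongest is D.

D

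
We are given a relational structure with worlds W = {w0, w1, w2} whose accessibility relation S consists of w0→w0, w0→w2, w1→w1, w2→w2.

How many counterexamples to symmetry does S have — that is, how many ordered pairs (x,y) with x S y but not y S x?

1

Enumerating: (w0,w2).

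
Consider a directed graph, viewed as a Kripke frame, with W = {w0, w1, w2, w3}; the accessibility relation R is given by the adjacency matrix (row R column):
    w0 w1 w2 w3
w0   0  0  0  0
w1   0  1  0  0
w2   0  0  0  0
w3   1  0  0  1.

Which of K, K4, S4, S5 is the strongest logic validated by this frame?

K4

Transitive (axiom 4): yes — every two-step R-path is closed by a direct edge.
Reflexive (axiom T): no — w0 is not related to itself.
Euclidean (axiom 5): no — w3 R w0 and w3 R w0, but not w0 R w0.
So F validates K, K4; S4 would additionally require R to be reflexive. The strongest is K4.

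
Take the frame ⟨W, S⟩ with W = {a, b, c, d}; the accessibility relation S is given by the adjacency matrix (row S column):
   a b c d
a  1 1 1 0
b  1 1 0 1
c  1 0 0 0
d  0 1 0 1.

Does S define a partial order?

No

Reflexive: no — c is not related to itself.
Transitive: no — a S b and b S d, but not a S d.
Antisymmetric: no — a S b and b S a with a ≠ b.
So S is not a partial order.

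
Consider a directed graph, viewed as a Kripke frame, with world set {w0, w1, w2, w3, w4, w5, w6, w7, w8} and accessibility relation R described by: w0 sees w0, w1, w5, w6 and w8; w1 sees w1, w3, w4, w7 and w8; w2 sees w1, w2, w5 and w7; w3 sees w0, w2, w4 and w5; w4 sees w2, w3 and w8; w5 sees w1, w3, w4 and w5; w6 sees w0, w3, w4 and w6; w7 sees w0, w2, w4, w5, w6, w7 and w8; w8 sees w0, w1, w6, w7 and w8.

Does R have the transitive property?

No

Transitive: no — w0 R w1 and w1 R w3, but not w0 R w3.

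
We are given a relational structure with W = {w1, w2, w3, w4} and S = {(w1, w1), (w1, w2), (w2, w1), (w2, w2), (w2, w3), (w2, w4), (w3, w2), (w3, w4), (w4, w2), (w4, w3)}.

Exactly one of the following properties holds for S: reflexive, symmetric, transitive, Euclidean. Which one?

symmetric

Reflexive: no — w3 is not related to itself.
Symmetric: yes — every pair in S has its reverse in S.
Transitive: no — w1 S w2 and w2 S w3, but not w1 S w3.
Euclidean: no — w2 S w1 and w2 S w3, but not w1 S w3.
Only symmetric holds.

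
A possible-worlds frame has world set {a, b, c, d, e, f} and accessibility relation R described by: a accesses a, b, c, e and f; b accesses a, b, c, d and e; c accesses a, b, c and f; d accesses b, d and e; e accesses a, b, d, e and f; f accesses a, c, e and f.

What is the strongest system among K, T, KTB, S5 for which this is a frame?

KTB

Reflexive (axiom T): yes — every world is R-related to itself.
Symmetric (axiom B): yes — every pair in R has its reverse in R.
Euclidean (axiom 5): no — a R b and a R f, but not b R f.
So F validates K, T, KTB; S5 would additionally require R to be Euclidean. The strongest is KTB.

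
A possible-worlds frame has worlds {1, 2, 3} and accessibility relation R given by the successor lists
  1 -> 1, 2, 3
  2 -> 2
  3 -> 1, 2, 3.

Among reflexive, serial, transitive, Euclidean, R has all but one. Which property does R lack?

Reflexive: yes — every world is R-related to itself.
Serial: yes — every world has a successor (e.g. 1 R 1).
Transitive: yes — every two-step R-path is closed by a direct edge.
Euclidean: no — 1 R 2 and 1 R 3, but not 2 R 3.
Only Euclidean fails.

Euclidean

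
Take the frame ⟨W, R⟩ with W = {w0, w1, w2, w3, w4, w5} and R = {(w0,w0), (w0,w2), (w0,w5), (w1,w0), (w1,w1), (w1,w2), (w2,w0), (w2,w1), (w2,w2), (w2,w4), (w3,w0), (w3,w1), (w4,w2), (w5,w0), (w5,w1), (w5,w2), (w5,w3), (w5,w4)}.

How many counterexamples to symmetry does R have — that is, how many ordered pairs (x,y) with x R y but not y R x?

Enumerating: (w1,w0), (w3,w0), (w3,w1), (w5,w1), (w5,w2), (w5,w3), (w5,w4).

7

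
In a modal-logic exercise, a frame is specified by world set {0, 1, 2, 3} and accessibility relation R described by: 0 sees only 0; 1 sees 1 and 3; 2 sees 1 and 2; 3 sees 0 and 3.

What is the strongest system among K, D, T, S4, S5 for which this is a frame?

T

Serial (axiom D): yes — every world has a successor (e.g. 0 R 0).
Reflexive (axiom T): yes — every world is R-related to itself.
Transitive (axiom 4): no — 1 R 3 and 3 R 0, but not 1 R 0.
Euclidean (axiom 5): no — 1 R 3 and 1 R 1, but not 3 R 1.
So F validates K, D, T; S4 would additionally require R to be transitive. The strongest is T.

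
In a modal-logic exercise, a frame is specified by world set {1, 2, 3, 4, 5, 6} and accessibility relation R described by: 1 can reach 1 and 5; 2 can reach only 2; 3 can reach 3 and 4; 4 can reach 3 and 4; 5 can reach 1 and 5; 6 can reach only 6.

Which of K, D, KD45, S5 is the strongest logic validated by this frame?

S5

Serial (axiom D): yes — every world has a successor (e.g. 1 R 1).
Euclidean (axiom 5): yes — any two successors of a common world are R-related.
Transitive (axiom 4): yes — every two-step R-path is closed by a direct edge.
Reflexive (axiom T): yes — every world is R-related to itself.
So F validates K, D, KD45, S5. The strongest is S5.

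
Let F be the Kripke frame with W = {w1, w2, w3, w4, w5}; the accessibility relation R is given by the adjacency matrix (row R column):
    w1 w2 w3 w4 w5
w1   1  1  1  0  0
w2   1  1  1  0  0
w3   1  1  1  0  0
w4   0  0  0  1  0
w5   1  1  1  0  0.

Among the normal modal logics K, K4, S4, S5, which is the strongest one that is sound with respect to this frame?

K4

Transitive (axiom 4): yes — every two-step R-path is closed by a direct edge.
Reflexive (axiom T): no — w5 is not related to itself.
Euclidean (axiom 5): yes — any two successors of a common world are R-related.
So F validates K, K4; S4 would additionally require R to be reflexive. The strongest is K4.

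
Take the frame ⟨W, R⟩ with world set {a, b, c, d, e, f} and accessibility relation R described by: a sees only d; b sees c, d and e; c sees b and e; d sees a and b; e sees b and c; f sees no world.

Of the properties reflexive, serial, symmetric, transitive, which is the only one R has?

symmetric

Reflexive: no — a is not related to itself.
Serial: no — f has no R-successor.
Symmetric: yes — every pair in R has its reverse in R.
Transitive: no — a R d and d R b, but not a R b.
Only symmetric holds.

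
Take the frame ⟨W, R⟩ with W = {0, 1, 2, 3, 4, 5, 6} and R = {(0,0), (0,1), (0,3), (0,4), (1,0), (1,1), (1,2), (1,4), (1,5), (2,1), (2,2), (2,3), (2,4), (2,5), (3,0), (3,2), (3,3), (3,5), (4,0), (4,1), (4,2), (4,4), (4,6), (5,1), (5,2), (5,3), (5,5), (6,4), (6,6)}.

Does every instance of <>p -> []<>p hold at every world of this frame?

No

Axiom 5 corresponds to the accessibility relation being Euclidean.
Euclidean: no — 0 R 1 and 0 R 3, but not 1 R 3.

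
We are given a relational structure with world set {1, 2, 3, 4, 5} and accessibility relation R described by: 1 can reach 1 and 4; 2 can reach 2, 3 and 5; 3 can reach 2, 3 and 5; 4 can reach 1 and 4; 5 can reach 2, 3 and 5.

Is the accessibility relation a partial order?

No

Reflexive: yes — every world is R-related to itself.
Transitive: yes — every two-step R-path is closed by a direct edge.
Antisymmetric: no — 1 R 4 and 4 R 1 with 1 ≠ 4.
So R is not a partial order.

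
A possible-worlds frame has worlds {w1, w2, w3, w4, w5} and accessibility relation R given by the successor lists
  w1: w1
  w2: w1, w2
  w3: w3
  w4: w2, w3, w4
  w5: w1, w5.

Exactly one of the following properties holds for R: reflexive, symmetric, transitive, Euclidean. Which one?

reflexive

Reflexive: yes — every world is R-related to itself.
Symmetric: no — w2 R w1 but not w1 R w2.
Transitive: no — w4 R w2 and w2 R w1, but not w4 R w1.
Euclidean: no — w4 R w2 and w4 R w3, but not w2 R w3.
Only reflexive holds.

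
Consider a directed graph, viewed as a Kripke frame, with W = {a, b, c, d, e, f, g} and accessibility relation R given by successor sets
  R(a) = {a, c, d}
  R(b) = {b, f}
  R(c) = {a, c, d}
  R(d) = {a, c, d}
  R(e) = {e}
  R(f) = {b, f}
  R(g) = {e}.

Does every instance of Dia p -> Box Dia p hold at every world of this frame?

Yes

Axiom 5 corresponds to the accessibility relation being Euclidean.
Euclidean: yes — any two successors of a common world are R-related.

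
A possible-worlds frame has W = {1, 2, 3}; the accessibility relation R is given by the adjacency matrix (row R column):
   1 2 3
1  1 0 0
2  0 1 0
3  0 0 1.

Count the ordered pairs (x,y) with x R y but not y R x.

0

R is symmetric; there are no such tuples.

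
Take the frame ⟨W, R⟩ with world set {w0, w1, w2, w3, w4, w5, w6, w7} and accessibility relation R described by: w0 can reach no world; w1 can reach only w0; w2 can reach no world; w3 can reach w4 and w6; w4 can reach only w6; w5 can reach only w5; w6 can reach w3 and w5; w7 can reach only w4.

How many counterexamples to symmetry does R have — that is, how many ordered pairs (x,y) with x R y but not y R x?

5

Enumerating: (w1,w0), (w3,w4), (w4,w6), (w6,w5), (w7,w4).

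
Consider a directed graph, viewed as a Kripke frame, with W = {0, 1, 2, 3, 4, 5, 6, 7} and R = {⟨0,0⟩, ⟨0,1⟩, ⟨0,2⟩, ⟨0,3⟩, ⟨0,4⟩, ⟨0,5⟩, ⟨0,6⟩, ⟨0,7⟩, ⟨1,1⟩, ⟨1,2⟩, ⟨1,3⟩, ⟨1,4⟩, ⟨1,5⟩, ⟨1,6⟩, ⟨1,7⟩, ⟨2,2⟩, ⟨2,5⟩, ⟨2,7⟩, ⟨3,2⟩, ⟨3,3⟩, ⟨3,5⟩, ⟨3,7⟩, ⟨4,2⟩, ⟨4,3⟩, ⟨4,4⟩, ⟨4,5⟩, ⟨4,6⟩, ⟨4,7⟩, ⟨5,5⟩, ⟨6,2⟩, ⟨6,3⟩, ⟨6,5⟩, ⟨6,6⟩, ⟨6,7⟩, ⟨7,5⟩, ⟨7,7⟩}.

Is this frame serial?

Yes

Serial: yes — every world has a successor (e.g. 0 R 0).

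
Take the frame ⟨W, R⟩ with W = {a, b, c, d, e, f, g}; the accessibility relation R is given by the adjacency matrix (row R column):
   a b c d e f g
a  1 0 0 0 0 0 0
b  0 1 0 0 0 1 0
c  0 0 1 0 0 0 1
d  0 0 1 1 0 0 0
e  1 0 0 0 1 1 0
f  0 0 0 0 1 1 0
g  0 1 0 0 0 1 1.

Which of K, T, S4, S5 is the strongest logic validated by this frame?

Reflexive (axiom T): yes — every world is R-related to itself.
Transitive (axiom 4): no — b R f and f R e, but not b R e.
Euclidean (axiom 5): no — e R a and e R f, but not a R f.
So F validates K, T; S4 would additionally require R to be transitive. The strongest is T.

T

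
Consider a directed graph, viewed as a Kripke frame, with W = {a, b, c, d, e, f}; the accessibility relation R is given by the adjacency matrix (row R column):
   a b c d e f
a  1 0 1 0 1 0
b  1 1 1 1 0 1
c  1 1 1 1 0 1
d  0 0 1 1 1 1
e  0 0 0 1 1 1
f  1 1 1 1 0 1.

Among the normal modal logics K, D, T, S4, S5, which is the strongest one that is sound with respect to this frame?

Serial (axiom D): yes — every world has a successor (e.g. a R a).
Reflexive (axiom T): yes — every world is R-related to itself.
Transitive (axiom 4): no — a R c and c R b, but not a R b.
Euclidean (axiom 5): no — a R c and a R e, but not c R e.
So F validates K, D, T; S4 would additionally require R to be transitive. The strongest is T.

T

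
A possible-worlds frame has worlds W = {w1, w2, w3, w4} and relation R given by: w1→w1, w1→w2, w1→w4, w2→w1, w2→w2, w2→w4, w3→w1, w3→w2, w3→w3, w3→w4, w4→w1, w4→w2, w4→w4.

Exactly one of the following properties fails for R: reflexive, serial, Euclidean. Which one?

Euclidean

Reflexive: yes — every world is R-related to itself.
Serial: yes — every world has a successor (e.g. w1 R w1).
Euclidean: no — w3 R w1 and w3 R w3, but not w1 R w3.
Only Euclidean fails.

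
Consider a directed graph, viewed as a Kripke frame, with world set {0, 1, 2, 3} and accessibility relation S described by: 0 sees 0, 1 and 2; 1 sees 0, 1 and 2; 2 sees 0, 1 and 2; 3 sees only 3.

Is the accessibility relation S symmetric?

Symmetric: yes — every pair in S has its reverse in S.

Yes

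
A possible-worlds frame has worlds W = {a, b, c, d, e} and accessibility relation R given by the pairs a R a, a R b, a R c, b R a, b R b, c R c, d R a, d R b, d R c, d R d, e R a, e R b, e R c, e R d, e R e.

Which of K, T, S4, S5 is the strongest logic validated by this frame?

Reflexive (axiom T): yes — every world is R-related to itself.
Transitive (axiom 4): no — b R a and a R c, but not b R c.
Euclidean (axiom 5): no — a R b and a R c, but not b R c.
So F validates K, T; S4 would additionally require R to be transitive. The strongest is T.

T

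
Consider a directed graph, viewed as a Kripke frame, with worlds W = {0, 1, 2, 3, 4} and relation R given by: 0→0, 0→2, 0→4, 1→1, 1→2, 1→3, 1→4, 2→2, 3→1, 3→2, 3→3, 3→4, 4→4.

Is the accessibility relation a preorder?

Yes

Reflexive: yes — every world is R-related to itself.
Transitive: yes — every two-step R-path is closed by a direct edge.
So R is a preorder.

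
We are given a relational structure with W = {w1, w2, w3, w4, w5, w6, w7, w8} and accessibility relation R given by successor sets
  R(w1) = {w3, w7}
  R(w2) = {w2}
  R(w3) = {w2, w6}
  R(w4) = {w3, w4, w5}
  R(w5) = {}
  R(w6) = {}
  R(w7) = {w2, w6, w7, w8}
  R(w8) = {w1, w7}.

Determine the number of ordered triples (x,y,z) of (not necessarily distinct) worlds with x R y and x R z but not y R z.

24

Enumerating: (w1,w3,w3), (w1,w3,w7), (w1,w7,w3), (w3,w2,w6), (w3,w6,w2), (w3,w6,w6), (w4,w3,w3), (w4,w3,w4), (w4,w3,w5), (w4,w5,w3), (w4,w5,w4), (w4,w5,w5), … and 12 more.
Total: 24.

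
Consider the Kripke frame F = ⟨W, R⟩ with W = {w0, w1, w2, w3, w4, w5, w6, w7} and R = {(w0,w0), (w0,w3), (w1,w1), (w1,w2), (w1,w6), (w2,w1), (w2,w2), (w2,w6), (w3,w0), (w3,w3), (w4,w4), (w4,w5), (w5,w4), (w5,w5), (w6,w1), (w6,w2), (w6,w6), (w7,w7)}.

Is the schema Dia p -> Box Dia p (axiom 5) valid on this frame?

By correspondence theory, 5 is valid on a frame iff R is Euclidean.
Euclidean: yes — any two successors of a common world are R-related.

Yes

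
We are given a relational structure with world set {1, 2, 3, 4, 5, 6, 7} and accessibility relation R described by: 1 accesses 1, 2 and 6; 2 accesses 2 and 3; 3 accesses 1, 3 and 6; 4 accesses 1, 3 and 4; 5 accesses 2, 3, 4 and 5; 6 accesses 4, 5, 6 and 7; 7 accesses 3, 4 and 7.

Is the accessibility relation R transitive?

Transitive: no — 1 R 2 and 2 R 3, but not 1 R 3.

No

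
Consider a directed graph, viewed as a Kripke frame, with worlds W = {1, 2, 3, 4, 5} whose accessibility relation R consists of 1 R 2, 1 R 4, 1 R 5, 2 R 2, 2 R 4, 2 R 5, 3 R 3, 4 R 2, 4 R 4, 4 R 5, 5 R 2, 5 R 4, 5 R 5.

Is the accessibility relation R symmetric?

Symmetric: no — 1 R 2 but not 2 R 1.

No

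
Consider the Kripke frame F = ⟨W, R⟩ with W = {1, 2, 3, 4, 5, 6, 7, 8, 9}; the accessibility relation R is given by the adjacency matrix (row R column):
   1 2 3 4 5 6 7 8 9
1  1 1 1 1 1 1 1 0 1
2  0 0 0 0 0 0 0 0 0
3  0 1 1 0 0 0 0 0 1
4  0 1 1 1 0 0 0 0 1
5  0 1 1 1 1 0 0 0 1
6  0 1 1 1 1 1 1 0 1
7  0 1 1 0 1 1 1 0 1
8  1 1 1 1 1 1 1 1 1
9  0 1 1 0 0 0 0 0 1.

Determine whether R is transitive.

No

Transitive: no — 7 R 5 and 5 R 4, but not 7 R 4.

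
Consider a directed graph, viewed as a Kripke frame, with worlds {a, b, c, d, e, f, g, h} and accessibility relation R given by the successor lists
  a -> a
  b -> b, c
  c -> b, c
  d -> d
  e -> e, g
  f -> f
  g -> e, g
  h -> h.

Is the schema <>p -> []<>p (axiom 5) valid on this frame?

Yes

By correspondence theory, 5 is valid on a frame iff R is Euclidean.
Euclidean: yes — any two successors of a common world are R-related.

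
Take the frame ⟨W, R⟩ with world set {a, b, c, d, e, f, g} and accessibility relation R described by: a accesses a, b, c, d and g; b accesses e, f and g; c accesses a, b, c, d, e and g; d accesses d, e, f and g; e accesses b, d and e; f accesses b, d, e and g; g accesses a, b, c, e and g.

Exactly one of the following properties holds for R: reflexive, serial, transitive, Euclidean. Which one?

serial

Reflexive: no — b is not related to itself.
Serial: yes — every world has a successor (e.g. a R a).
Transitive: no — a R b and b R e, but not a R e.
Euclidean: no — a R b and a R c, but not b R c.
Only serial holds.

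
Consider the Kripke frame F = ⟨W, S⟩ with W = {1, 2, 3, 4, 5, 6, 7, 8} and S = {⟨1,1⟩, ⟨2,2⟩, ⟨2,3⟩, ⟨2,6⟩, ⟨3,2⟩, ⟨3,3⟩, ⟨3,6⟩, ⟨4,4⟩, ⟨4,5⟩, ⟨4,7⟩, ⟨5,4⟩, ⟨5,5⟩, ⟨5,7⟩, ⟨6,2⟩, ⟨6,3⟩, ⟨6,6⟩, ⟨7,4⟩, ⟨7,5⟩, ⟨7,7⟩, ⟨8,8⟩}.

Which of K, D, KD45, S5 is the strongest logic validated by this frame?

S5

Serial (axiom D): yes — every world has a successor (e.g. 1 S 1).
Euclidean (axiom 5): yes — any two successors of a common world are S-related.
Transitive (axiom 4): yes — every two-step S-path is closed by a direct edge.
Reflexive (axiom T): yes — every world is S-related to itself.
So F validates K, D, KD45, S5. The strongest is S5.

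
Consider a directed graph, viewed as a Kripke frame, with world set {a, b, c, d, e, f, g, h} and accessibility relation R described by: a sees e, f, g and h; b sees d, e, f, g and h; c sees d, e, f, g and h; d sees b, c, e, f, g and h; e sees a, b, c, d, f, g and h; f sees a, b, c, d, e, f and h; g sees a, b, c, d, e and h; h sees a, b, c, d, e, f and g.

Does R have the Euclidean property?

No

Euclidean: no — a R f and a R g, but not f R g.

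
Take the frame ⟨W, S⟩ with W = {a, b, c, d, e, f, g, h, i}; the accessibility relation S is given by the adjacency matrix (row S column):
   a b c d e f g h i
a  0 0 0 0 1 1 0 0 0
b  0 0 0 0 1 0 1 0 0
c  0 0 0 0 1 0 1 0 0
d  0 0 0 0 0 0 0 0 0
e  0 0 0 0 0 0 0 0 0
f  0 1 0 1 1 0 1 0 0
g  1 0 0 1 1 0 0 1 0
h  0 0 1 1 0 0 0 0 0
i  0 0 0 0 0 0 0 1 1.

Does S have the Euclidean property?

Euclidean: no — a S e and a S f, but not e S f.

No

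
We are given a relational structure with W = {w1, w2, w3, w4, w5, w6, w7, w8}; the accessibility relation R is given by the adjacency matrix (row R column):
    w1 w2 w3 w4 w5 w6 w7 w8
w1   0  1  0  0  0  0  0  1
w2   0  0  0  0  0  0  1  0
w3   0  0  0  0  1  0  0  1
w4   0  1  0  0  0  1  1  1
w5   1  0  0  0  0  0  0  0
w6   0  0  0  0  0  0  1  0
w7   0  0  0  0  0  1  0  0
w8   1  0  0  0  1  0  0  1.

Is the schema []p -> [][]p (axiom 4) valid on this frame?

By correspondence theory, 4 is valid on a frame iff R is transitive.
Transitive: no — w1 R w2 and w2 R w7, but not w1 R w7.

No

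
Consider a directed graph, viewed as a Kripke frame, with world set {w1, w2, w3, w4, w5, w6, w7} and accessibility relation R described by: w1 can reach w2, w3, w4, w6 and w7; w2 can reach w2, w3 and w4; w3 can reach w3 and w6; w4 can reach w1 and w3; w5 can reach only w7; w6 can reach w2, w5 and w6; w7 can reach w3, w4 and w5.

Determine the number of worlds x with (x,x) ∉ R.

4

Enumerating: w1, w4, w5, w7.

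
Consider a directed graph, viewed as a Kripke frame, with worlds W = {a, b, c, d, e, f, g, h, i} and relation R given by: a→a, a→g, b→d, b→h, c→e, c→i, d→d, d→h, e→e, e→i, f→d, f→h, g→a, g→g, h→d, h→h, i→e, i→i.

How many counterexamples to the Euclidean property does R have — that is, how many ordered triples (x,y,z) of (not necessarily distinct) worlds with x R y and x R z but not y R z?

0

R is Euclidean; there are no such tuples.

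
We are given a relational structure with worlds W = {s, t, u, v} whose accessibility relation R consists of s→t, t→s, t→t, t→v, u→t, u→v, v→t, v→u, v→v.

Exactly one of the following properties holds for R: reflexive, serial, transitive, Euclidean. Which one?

serial

Reflexive: no — s is not related to itself.
Serial: yes — every world has a successor (e.g. s R t).
Transitive: no — s R t and t R v, but not s R v.
Euclidean: no — t R s and t R v, but not s R v.
Only serial holds.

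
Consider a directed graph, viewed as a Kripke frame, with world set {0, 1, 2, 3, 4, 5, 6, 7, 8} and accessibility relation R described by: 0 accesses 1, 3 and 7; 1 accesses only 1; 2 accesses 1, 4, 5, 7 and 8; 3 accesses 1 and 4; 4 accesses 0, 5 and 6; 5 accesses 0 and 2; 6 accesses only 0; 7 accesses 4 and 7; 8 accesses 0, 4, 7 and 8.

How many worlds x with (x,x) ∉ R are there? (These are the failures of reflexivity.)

6

Enumerating: 0, 2, 3, 4, 5, 6.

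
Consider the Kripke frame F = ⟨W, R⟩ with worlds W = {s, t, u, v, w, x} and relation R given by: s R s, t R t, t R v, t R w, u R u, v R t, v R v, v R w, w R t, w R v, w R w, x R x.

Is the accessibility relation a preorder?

Yes

Reflexive: yes — every world is R-related to itself.
Transitive: yes — every two-step R-path is closed by a direct edge.
So R is a preorder.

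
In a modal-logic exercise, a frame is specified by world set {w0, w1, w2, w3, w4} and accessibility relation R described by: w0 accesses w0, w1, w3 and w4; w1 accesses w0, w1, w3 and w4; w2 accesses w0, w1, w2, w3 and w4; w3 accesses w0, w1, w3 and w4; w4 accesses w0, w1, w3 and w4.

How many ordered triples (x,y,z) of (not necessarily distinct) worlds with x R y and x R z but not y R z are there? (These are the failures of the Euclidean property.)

Enumerating: (w2,w0,w2), (w2,w1,w2), (w2,w3,w2), (w2,w4,w2).

4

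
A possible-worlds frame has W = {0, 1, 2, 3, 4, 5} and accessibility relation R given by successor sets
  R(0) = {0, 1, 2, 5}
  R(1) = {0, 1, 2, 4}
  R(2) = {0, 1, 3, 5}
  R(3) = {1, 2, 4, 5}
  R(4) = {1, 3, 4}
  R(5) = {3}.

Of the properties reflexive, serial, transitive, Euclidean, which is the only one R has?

Reflexive: no — 2 is not related to itself.
Serial: yes — every world has a successor (e.g. 0 R 0).
Transitive: no — 0 R 1 and 1 R 4, but not 0 R 4.
Euclidean: no — 0 R 1 and 0 R 5, but not 1 R 5.
Only serial holds.

serial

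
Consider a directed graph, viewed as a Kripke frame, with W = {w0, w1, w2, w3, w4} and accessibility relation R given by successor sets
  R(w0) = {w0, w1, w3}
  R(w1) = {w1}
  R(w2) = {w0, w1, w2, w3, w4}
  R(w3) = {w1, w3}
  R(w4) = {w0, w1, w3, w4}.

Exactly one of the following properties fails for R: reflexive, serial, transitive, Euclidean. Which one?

Reflexive: yes — every world is R-related to itself.
Serial: yes — every world has a successor (e.g. w0 R w0).
Transitive: yes — every two-step R-path is closed by a direct edge.
Euclidean: no — w0 R w1 and w0 R w3, but not w1 R w3.
Only Euclidean fails.

Euclidean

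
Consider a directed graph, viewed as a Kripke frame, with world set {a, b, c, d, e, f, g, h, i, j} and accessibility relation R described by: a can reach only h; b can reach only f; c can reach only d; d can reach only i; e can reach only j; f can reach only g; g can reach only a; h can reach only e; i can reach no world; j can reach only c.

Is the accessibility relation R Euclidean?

Euclidean: no — a R h and a R h, but not h R h.

No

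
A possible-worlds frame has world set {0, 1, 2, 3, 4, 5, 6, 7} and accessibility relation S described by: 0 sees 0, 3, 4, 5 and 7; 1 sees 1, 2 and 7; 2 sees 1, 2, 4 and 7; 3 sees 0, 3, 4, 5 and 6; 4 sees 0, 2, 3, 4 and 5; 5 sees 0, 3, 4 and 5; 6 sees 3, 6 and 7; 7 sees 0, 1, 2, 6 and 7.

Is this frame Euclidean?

No

Euclidean: no — 0 S 3 and 0 S 7, but not 3 S 7.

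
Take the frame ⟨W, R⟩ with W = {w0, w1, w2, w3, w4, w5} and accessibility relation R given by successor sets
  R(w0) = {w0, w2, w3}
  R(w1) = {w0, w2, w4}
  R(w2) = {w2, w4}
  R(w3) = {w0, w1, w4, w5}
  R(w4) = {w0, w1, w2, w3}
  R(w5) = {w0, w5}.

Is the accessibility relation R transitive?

Transitive: no — w0 R w2 and w2 R w4, but not w0 R w4.

No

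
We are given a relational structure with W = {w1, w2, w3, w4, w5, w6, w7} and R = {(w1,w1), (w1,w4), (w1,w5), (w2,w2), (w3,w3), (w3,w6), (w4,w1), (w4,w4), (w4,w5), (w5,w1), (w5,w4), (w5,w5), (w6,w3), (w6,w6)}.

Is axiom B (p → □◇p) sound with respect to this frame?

Axiom B corresponds to the accessibility relation being symmetric.
Symmetric: yes — every pair in R has its reverse in R.

Yes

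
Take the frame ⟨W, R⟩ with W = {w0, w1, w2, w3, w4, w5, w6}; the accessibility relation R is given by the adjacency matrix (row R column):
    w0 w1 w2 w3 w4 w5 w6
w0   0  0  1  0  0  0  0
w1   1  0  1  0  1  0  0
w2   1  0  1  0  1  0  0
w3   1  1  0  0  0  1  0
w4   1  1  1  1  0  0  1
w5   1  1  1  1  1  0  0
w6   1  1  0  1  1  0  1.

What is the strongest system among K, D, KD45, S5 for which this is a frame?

Serial (axiom D): yes — every world has a successor (e.g. w0 R w2).
Euclidean (axiom 5): no — w1 R w0 and w1 R w4, but not w0 R w4.
Transitive (axiom 4): no — w0 R w2 and w2 R w4, but not w0 R w4.
Reflexive (axiom T): no — w0 is not related to itself.
So F validates K, D; KD45 would additionally require R to be Euclidean and transitive. The strongest is D.

D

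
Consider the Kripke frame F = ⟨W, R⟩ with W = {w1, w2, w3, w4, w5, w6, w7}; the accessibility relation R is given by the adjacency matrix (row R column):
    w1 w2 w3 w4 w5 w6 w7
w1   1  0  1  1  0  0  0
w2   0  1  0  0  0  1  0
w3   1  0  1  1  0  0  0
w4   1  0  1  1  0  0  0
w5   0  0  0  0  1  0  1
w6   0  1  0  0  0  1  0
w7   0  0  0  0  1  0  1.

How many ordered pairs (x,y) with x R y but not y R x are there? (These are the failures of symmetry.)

0

R is symmetric; there are no such tuples.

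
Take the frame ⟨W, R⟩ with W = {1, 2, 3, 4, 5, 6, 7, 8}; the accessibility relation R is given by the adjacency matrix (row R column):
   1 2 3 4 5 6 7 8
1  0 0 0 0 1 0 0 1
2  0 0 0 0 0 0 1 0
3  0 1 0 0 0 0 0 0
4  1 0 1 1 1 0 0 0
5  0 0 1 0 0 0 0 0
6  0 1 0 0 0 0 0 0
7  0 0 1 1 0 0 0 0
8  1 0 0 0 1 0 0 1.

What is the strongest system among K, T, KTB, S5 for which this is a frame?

K

Reflexive (axiom T): no — 1 is not related to itself.
Symmetric (axiom B): no — 1 R 5 but not 5 R 1.
Euclidean (axiom 5): no — 1 R 5 and 1 R 8, but not 5 R 8.
So F validates K; T would additionally require R to be reflexive. The strongest is K.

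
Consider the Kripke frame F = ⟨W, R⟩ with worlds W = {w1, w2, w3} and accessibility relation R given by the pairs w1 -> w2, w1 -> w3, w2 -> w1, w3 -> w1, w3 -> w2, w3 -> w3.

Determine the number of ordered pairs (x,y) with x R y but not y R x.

1

Enumerating: (w3,w2).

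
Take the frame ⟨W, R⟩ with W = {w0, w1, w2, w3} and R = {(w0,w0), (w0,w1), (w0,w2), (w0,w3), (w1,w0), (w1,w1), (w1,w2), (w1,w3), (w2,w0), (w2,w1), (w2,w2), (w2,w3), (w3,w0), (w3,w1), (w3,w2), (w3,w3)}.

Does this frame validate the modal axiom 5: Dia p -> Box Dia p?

Yes

By correspondence theory, 5 is valid on a frame iff R is Euclidean.
Euclidean: yes — any two successors of a common world are R-related.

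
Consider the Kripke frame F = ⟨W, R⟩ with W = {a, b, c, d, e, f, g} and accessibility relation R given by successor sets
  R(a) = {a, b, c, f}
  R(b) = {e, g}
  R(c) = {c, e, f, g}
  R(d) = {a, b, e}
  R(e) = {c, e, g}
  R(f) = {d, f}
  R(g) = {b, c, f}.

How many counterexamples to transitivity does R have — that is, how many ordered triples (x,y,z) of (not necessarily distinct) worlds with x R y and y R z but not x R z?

27

Enumerating: (a,b,e), (a,b,g), (a,c,e), (a,c,g), (a,f,d), (b,e,c), (b,g,b), (b,g,c), (b,g,f), (c,f,d), (c,g,b), (d,a,c), … and 15 more.
Total: 27.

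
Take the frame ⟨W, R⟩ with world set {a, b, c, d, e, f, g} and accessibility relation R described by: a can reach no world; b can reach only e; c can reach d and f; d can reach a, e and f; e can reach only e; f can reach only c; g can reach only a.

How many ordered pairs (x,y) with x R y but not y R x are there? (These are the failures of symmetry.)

6

Enumerating: (b,e), (c,d), (d,a), (d,e), (d,f), (g,a).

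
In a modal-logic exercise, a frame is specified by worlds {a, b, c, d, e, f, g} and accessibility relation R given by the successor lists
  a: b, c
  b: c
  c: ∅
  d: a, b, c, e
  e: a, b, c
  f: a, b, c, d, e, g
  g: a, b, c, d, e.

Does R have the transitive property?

Transitive: yes — every two-step R-path is closed by a direct edge.

Yes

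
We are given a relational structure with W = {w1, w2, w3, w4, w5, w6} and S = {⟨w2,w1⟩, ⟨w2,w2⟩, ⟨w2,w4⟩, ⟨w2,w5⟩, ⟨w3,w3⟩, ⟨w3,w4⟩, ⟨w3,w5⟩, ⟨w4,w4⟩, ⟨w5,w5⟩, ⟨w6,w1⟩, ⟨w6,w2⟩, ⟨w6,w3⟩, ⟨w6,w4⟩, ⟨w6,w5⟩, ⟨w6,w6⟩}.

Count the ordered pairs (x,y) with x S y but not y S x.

10

Enumerating: (w2,w1), (w2,w4), (w2,w5), (w3,w4), (w3,w5), (w6,w1), (w6,w2), (w6,w3), (w6,w4), (w6,w5).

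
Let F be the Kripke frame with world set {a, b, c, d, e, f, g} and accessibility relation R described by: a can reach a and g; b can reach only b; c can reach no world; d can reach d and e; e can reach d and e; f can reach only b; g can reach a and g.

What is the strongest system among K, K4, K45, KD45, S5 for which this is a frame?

Transitive (axiom 4): yes — every two-step R-path is closed by a direct edge.
Euclidean (axiom 5): yes — any two successors of a common world are R-related.
Serial (axiom D): no — c has no R-successor.
Reflexive (axiom T): no — c is not related to itself.
So F validates K, K4, K45; KD45 would additionally require R to be serial. The strongest is K45.

K45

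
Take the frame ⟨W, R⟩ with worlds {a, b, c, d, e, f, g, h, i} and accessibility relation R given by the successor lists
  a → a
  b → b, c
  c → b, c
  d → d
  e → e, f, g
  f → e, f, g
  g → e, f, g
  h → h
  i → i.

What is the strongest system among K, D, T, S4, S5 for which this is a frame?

Serial (axiom D): yes — every world has a successor (e.g. a R a).
Reflexive (axiom T): yes — every world is R-related to itself.
Transitive (axiom 4): yes — every two-step R-path is closed by a direct edge.
Euclidean (axiom 5): yes — any two successors of a common world are R-related.
So F validates K, D, T, S4, S5. The strongest is S5.

S5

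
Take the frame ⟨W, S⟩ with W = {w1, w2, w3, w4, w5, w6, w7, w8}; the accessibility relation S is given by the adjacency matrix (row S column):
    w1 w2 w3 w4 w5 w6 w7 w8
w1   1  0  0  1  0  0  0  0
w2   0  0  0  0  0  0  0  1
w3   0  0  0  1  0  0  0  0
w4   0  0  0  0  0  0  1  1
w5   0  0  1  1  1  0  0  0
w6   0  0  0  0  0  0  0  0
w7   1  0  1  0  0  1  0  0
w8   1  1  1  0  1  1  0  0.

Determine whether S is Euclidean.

Euclidean: no — w4 S w7 and w4 S w8, but not w7 S w8.

No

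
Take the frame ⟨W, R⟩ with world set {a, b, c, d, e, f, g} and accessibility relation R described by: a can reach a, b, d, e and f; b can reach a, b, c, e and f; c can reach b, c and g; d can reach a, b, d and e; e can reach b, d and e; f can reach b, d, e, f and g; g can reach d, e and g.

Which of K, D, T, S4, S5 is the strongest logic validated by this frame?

T

Serial (axiom D): yes — every world has a successor (e.g. a R a).
Reflexive (axiom T): yes — every world is R-related to itself.
Transitive (axiom 4): no — a R b and b R c, but not a R c.
Euclidean (axiom 5): no — a R b and a R d, but not b R d.
So F validates K, D, T; S4 would additionally require R to be transitive. The strongest is T.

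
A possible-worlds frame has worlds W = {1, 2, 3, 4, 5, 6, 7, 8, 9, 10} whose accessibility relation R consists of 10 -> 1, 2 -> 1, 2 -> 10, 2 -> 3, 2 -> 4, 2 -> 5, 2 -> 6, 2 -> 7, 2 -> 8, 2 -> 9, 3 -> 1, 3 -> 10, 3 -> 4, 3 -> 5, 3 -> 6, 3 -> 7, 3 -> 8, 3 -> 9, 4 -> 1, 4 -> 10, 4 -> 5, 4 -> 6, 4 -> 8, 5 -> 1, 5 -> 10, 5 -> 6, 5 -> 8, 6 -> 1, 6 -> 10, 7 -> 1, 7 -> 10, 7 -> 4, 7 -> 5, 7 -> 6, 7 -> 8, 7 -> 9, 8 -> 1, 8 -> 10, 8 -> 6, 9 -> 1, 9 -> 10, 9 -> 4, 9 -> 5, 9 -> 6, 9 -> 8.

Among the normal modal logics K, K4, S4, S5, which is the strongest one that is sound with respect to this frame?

K4

Transitive (axiom 4): yes — every two-step R-path is closed by a direct edge.
Reflexive (axiom T): no — 1 is not related to itself.
Euclidean (axiom 5): no — 2 R 1 and 2 R 10, but not 1 R 10.
So F validates K, K4; S4 would additionally require R to be reflexive. The strongest is K4.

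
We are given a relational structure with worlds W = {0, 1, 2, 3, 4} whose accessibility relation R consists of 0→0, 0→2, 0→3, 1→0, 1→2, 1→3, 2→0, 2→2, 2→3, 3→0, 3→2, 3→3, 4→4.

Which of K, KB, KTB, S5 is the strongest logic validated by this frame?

K

Symmetric (axiom B): no — 1 R 0 but not 0 R 1.
Reflexive (axiom T): no — 1 is not related to itself.
Euclidean (axiom 5): yes — any two successors of a common world are R-related.
So F validates K; KB would additionally require R to be symmetric. The strongest is K.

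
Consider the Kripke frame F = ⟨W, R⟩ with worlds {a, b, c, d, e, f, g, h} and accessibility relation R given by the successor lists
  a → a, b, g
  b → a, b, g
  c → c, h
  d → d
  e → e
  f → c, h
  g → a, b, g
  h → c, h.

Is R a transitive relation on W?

Transitive: yes — every two-step R-path is closed by a direct edge.

Yes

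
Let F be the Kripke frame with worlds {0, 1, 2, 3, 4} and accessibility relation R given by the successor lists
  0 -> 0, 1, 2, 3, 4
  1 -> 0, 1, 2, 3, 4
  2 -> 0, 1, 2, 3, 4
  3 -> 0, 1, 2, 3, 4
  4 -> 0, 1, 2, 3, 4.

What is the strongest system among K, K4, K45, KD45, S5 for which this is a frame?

S5

Transitive (axiom 4): yes — every two-step R-path is closed by a direct edge.
Euclidean (axiom 5): yes — any two successors of a common world are R-related.
Serial (axiom D): yes — every world has a successor (e.g. 0 R 0).
Reflexive (axiom T): yes — every world is R-related to itself.
So F validates K, K4, K45, KD45, S5. The strongest is S5.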